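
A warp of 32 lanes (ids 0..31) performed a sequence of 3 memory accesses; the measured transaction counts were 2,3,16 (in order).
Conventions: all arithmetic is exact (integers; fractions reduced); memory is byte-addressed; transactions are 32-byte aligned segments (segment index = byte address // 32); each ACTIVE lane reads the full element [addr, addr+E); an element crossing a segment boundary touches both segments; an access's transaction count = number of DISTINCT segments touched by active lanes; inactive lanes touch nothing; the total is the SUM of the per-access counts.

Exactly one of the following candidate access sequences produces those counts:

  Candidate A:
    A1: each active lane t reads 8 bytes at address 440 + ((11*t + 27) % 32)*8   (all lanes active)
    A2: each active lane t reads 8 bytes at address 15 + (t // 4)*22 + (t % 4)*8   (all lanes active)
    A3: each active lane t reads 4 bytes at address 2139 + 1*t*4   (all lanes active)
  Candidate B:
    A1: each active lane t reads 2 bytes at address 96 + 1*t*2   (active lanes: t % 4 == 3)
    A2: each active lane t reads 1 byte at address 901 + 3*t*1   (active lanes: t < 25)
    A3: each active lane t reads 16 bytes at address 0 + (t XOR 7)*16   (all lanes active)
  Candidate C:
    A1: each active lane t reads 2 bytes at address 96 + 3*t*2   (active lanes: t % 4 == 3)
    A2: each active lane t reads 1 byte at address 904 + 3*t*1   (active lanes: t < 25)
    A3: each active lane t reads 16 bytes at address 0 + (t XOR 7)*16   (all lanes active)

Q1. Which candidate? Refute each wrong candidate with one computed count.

A: A1 gives 9 transactions, not 2
C: A1 gives 6 transactions, not 2
B: all counts match (2,3,16)

Answer: B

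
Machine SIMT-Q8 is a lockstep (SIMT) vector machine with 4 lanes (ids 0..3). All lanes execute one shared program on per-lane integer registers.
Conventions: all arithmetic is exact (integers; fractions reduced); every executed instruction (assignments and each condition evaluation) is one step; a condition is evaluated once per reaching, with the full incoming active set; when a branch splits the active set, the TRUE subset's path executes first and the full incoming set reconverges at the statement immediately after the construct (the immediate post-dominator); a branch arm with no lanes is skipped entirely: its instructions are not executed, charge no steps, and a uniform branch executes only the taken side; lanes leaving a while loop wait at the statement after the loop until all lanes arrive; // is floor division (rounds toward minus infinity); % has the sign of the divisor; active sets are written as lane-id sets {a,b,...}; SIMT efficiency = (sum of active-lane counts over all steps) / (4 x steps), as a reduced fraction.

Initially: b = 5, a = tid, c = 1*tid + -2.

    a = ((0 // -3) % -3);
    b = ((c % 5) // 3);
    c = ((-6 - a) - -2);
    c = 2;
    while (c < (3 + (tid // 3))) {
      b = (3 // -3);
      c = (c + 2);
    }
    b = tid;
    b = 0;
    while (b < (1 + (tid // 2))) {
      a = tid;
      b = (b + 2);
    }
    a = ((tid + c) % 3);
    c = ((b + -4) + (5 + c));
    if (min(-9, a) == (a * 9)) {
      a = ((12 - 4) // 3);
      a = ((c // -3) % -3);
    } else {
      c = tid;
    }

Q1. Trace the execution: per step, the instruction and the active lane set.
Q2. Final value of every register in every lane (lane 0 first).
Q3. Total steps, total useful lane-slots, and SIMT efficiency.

step 0: a <- ((0 // -3) % -3)        {0,1,2,3}
step 1: b <- ((c % 5) // 3)          {0,1,2,3}
step 2: c <- ((-6 - a) - -2)         {0,1,2,3}
step 3: c <- 2                       {0,1,2,3}
step 4: eval (c < (3 + (tid // 3)))  {0,1,2,3}
step 5: b <- (3 // -3)               {0,1,2,3}
step 6: c <- (c + 2)                 {0,1,2,3}
step 7: eval (c < (3 + (tid // 3)))  {0,1,2,3}
step 8: b <- tid                     {0,1,2,3}
step 9: b <- 0                       {0,1,2,3}
step 10: eval (b < (1 + (tid // 2)))  {0,1,2,3}
step 11: a <- tid                     {0,1,2,3}
step 12: b <- (b + 2)                 {0,1,2,3}
step 13: eval (b < (1 + (tid // 2)))  {0,1,2,3}
step 14: a <- ((tid + c) % 3)         {0,1,2,3}
step 15: c <- ((b + -4) + (5 + c))    {0,1,2,3}
step 16: eval (min(-9, a) == (a * 9)) {0,1,2,3}
step 17: c <- tid                     {0,1,2,3}

Answer: 18 steps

b: 2,2,2,2
a: 1,2,0,1
c: 0,1,2,3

steps = 18; useful = 72; efficiency = 72/72 = 1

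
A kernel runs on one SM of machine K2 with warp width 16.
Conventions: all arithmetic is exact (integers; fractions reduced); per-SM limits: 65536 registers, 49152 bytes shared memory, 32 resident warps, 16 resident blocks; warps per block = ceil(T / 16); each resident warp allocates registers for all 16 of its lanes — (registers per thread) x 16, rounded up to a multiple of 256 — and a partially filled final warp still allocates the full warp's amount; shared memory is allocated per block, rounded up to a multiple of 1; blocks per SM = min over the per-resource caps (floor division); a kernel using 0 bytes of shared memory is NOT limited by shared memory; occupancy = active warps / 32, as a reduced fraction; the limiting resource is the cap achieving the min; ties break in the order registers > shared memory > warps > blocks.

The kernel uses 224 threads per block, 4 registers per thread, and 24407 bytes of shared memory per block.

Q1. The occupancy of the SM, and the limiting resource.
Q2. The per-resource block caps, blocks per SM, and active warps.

Answer: occupancy 7/8, limited by shared memory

registers: 18 blocks
shared memory: 2 blocks
warps: 2 blocks
blocks: 16 blocks

Answer: 2 blocks, 28 active warps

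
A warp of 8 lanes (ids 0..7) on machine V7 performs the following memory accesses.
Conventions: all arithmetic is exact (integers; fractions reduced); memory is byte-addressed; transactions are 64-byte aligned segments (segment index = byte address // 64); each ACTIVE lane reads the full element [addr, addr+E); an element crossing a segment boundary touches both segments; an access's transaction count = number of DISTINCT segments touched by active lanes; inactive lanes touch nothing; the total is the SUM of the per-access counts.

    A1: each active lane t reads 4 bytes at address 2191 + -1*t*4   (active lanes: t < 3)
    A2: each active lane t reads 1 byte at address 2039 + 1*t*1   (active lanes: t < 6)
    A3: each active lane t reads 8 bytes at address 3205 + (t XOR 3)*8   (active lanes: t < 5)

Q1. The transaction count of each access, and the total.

A1: 1 transaction
A2: 1 transaction
A3: 2 transactions

Answer: 1,1,2; total 4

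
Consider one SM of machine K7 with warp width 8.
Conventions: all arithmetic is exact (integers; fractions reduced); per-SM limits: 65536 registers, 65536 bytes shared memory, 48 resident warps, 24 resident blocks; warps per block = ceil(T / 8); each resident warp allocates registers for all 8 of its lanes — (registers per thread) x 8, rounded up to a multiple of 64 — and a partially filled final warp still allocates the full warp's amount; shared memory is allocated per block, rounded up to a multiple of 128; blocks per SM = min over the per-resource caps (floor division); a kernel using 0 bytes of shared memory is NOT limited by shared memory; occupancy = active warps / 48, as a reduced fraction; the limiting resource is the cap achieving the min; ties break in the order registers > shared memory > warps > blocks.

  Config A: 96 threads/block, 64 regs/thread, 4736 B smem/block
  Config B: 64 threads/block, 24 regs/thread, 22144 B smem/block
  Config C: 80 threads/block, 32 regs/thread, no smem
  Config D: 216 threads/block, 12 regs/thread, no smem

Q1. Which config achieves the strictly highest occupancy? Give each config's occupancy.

occupancies: A 1, B 1/3, C 5/6, D 9/16

Answer: A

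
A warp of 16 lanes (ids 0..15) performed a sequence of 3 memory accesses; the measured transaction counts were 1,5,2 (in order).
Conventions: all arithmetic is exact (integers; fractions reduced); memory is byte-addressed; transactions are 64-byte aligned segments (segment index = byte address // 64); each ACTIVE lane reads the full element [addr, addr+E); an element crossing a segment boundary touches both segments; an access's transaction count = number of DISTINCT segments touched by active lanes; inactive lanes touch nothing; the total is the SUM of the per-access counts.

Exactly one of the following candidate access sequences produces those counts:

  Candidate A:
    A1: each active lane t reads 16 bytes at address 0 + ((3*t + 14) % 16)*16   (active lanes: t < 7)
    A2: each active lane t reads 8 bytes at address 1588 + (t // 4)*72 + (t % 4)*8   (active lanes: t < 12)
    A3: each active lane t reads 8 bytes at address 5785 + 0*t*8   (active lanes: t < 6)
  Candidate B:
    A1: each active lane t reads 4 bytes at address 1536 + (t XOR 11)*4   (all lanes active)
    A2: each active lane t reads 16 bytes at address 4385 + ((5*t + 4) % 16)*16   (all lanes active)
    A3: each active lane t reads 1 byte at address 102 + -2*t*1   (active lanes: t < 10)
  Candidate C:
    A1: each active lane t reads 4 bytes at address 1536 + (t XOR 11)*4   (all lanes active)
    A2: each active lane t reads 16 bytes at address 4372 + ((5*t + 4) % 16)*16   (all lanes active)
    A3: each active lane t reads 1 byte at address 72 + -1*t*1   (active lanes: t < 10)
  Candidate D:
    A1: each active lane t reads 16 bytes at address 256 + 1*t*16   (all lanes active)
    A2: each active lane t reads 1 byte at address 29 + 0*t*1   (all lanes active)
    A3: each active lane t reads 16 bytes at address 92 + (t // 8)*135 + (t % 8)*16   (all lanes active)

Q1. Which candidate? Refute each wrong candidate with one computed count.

A: A1 gives 4 transactions, not 1
B: A3 gives 1 transaction, not 2
D: A1 gives 4 transactions, not 1
C: all counts match (1,5,2)

Answer: C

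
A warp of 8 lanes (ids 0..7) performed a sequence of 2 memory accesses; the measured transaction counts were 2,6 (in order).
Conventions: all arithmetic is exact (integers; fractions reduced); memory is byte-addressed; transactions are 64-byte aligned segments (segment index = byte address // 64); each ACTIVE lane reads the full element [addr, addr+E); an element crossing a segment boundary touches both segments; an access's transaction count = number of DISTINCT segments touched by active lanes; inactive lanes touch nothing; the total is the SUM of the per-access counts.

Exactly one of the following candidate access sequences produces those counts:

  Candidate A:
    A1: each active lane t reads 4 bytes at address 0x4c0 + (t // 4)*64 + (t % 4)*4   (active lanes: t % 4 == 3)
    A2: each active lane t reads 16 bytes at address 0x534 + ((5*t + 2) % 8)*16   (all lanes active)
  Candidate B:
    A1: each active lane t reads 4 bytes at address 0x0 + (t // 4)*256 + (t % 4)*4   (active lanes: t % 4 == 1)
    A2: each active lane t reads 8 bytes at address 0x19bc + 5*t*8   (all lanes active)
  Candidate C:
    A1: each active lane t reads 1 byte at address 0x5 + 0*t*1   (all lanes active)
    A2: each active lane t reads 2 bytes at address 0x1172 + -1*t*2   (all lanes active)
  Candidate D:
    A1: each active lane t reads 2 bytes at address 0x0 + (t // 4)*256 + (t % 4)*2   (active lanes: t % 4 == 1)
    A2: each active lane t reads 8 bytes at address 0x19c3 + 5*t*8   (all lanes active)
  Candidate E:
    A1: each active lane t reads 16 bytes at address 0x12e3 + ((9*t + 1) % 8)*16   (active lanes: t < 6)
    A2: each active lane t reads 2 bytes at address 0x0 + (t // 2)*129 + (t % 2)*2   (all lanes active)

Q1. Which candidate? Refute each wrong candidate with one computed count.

A: A2 gives 3 transactions, not 6
C: A1 gives 1 transaction, not 2
D: A2 gives 5 transactions, not 6
E: A1 gives 3 transactions, not 2
B: all counts match (2,6)

Answer: B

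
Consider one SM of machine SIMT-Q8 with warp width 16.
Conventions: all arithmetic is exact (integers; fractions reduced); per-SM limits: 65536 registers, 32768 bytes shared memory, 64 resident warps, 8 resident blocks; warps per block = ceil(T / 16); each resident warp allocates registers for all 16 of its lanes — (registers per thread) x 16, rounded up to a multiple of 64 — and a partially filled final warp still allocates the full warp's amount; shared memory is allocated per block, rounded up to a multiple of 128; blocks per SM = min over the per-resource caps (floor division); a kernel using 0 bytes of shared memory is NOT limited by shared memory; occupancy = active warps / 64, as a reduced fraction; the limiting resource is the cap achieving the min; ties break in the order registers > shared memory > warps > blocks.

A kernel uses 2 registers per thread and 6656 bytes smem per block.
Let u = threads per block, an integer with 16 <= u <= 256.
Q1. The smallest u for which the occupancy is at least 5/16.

Answer: u = 65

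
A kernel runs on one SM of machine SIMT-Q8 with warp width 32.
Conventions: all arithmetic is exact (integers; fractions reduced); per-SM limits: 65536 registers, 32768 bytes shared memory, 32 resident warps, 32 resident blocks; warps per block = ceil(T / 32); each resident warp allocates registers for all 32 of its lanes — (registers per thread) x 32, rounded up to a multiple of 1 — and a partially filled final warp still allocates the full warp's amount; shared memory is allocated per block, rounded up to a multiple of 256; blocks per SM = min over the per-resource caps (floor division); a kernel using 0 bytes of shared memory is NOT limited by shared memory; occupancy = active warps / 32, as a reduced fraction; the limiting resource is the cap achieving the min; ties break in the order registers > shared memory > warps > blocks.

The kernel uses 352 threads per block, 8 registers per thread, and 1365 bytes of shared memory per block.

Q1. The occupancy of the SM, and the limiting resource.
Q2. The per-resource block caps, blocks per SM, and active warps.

Answer: occupancy 11/16, limited by warps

registers: 23 blocks
shared memory: 21 blocks
warps: 2 blocks
blocks: 32 blocks

Answer: 2 blocks, 22 active warps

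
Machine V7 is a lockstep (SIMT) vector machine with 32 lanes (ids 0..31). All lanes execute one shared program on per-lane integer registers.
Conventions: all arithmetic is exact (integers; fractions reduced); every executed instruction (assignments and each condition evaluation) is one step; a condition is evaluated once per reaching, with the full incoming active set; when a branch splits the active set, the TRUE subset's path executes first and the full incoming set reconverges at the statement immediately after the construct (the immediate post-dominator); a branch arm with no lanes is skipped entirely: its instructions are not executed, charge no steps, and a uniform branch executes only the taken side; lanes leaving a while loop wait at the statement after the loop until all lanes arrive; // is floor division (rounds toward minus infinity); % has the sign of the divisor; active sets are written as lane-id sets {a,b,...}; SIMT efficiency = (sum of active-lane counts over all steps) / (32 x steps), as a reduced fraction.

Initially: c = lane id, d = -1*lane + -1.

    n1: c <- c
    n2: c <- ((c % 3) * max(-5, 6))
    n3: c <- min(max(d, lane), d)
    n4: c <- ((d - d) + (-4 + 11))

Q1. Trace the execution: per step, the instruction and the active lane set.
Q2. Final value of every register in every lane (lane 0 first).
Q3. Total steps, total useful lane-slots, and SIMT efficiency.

step 0: c <- c                       {0,1,2,3,4,5,6,7,8,9,10,11,12,13,14,15,16,17,18,19,20,21,22,23,24,25,26,27,28,29,30,31}
step 1: c <- ((c % 3) * max(-5, 6))  {0,1,2,3,4,5,6,7,8,9,10,11,12,13,14,15,16,17,18,19,20,21,22,23,24,25,26,27,28,29,30,31}
step 2: c <- min(max(d, lane), d)    {0,1,2,3,4,5,6,7,8,9,10,11,12,13,14,15,16,17,18,19,20,21,22,23,24,25,26,27,28,29,30,31}
step 3: c <- ((d - d) + (-4 + 11))   {0,1,2,3,4,5,6,7,8,9,10,11,12,13,14,15,16,17,18,19,20,21,22,23,24,25,26,27,28,29,30,31}

Answer: 4 steps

c: 7,7,7,7,7,7,7,7,7,7,7,7,7,7,7,7,7,7,7,7,7,7,7,7,7,7,7,7,7,7,7,7
d: -1,-2,-3,-4,-5,-6,-7,-8,-9,-10,-11,-12,-13,-14,-15,-16,-17,-18,-19,-20,-21,-22,-23,-24,-25,-26,-27,-28,-29,-30,-31,-32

steps = 4; useful = 128; efficiency = 128/128 = 1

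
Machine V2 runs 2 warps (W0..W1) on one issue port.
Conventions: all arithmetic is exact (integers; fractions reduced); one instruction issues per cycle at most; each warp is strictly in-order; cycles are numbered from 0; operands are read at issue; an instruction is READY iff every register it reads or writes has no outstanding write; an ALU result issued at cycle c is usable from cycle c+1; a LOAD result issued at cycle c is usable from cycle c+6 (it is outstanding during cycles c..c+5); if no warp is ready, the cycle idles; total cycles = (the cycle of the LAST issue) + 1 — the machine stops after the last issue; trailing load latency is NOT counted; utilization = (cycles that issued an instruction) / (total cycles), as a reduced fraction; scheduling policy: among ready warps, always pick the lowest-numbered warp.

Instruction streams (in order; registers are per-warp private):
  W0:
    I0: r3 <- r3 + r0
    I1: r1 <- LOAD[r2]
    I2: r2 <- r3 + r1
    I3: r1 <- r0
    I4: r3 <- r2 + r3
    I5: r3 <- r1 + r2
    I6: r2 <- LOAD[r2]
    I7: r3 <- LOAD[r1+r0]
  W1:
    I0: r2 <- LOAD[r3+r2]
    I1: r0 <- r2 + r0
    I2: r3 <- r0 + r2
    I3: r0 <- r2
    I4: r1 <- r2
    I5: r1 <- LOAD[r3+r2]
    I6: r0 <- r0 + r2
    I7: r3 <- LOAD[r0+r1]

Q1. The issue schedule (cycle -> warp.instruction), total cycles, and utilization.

cycle 0: W0.I0
cycle 1: W0.I1
cycle 2: W1.I0
cycle 3: idle
cycle 4: idle
cycle 5: idle
cycle 6: idle
cycle 7: W0.I2
cycle 8: W0.I3
cycle 9: W0.I4
cycle 10: W0.I5
cycle 11: W0.I6
cycle 12: W0.I7
cycle 13: W1.I1
cycle 14: W1.I2
cycle 15: W1.I3
cycle 16: W1.I4
cycle 17: W1.I5
cycle 18: W1.I6
cycle 19: idle
cycle 20: idle
cycle 21: idle
cycle 22: idle
cycle 23: W1.I7

Answer: 24 cycles, utilization 2/3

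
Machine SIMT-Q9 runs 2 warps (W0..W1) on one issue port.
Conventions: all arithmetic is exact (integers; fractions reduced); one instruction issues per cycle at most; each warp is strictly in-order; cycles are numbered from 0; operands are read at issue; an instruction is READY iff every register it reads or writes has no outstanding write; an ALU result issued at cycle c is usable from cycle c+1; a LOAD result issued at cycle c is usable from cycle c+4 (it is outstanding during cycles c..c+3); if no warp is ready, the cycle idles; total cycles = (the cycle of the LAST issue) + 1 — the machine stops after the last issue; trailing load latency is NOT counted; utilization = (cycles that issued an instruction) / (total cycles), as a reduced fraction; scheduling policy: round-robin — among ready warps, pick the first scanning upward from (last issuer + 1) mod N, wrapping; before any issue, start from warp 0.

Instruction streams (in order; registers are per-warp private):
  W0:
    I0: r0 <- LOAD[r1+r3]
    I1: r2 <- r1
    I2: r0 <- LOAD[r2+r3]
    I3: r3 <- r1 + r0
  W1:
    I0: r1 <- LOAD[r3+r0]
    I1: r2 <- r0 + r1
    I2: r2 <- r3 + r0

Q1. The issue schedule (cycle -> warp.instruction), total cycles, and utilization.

cycle 0: W0.I0
cycle 1: W1.I0
cycle 2: W0.I1
cycle 3: idle
cycle 4: W0.I2
cycle 5: W1.I1
cycle 6: W1.I2
cycle 7: idle
cycle 8: W0.I3

Answer: 9 cycles, utilization 7/9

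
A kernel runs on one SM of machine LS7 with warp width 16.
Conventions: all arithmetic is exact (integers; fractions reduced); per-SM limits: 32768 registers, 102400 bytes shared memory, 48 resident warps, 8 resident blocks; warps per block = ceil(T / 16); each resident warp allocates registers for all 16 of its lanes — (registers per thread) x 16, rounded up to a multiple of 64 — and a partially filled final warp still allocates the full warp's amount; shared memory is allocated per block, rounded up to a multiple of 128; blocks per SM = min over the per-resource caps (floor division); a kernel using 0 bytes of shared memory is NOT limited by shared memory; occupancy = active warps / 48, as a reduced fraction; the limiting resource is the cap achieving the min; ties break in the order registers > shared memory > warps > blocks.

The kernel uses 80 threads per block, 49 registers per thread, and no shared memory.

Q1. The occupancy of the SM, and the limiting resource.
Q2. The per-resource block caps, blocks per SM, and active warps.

Answer: occupancy 35/48, limited by registers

registers: 7 blocks
shared memory: no limit (kernel uses none)
warps: 9 blocks
blocks: 8 blocks

Answer: 7 blocks, 35 active warps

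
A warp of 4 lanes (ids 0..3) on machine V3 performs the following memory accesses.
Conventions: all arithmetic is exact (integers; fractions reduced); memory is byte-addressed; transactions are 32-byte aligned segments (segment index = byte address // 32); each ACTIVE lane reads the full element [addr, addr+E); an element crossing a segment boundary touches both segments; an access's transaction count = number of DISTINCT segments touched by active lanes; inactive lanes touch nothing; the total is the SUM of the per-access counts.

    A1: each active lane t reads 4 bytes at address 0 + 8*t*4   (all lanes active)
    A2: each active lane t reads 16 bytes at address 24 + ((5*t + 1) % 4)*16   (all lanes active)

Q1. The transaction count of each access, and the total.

A1: 4 transactions
A2: 3 transactions

Answer: 4,3; total 7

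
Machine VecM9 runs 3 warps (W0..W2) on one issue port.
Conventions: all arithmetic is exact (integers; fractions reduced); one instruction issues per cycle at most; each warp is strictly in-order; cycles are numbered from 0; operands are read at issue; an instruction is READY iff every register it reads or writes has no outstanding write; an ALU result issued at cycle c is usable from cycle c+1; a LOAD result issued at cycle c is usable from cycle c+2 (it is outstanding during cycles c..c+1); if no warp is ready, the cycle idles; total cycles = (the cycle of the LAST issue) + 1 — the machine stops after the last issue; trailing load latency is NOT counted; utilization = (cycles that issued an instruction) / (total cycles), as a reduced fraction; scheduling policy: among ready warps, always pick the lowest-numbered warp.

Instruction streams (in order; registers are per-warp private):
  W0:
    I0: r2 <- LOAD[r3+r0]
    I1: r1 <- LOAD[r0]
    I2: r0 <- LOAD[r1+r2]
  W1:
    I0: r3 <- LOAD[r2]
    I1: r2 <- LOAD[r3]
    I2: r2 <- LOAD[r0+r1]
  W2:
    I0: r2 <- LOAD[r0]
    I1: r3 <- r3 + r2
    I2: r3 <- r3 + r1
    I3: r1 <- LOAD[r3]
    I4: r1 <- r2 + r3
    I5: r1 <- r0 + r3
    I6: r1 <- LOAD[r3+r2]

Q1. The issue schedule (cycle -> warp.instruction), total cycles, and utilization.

cycle 0: W0.I0
cycle 1: W0.I1
cycle 2: W1.I0
cycle 3: W0.I2
cycle 4: W1.I1
cycle 5: W2.I0
cycle 6: W1.I2
cycle 7: W2.I1
cycle 8: W2.I2
cycle 9: W2.I3
cycle 10: idle
cycle 11: W2.I4
cycle 12: W2.I5
cycle 13: W2.I6

Answer: 14 cycles, utilization 13/14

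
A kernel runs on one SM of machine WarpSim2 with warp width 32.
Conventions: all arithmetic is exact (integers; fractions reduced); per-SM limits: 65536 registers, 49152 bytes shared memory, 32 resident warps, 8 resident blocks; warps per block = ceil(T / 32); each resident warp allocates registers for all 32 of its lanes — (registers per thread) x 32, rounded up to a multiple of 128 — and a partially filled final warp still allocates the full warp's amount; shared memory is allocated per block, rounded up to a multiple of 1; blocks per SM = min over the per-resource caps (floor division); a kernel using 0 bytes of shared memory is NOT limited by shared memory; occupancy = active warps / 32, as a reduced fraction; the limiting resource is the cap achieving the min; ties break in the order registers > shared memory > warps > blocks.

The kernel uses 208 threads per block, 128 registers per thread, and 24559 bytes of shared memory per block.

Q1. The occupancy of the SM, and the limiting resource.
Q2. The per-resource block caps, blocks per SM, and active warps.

Answer: occupancy 7/16, limited by registers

registers: 2 blocks
shared memory: 2 blocks
warps: 4 blocks
blocks: 8 blocks

Answer: 2 blocks, 14 active warps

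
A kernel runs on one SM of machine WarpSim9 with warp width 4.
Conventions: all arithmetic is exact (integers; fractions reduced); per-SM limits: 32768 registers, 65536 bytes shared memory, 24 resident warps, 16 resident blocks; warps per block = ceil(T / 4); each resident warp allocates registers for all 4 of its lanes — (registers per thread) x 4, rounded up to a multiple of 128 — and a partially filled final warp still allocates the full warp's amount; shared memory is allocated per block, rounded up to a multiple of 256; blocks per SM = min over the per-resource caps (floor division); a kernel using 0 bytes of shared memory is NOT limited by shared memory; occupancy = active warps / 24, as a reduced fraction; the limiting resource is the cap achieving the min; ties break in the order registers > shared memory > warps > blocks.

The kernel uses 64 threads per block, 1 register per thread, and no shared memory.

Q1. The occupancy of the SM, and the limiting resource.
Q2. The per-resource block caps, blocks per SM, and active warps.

Answer: occupancy 2/3, limited by warps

registers: 16 blocks
shared memory: no limit (kernel uses none)
warps: 1 block
blocks: 16 blocks

Answer: 1 block, 16 active warps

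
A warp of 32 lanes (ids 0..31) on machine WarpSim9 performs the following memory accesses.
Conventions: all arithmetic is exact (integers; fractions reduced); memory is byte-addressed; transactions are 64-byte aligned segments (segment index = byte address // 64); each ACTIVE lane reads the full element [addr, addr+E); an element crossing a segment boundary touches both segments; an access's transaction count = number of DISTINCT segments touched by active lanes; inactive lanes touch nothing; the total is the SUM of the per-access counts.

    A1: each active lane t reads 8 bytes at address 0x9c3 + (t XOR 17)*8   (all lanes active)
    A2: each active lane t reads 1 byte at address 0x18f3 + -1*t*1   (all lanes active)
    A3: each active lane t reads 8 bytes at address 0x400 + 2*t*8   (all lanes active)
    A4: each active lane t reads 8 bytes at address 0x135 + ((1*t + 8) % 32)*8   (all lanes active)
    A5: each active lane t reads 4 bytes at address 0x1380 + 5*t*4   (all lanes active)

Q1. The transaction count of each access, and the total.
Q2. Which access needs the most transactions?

A1: 5 transactions
A2: 1 transaction
A3: 8 transactions
A4: 5 transactions
A5: 10 transactions

Answer: 5,1,8,5,10; total 29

Answer: A5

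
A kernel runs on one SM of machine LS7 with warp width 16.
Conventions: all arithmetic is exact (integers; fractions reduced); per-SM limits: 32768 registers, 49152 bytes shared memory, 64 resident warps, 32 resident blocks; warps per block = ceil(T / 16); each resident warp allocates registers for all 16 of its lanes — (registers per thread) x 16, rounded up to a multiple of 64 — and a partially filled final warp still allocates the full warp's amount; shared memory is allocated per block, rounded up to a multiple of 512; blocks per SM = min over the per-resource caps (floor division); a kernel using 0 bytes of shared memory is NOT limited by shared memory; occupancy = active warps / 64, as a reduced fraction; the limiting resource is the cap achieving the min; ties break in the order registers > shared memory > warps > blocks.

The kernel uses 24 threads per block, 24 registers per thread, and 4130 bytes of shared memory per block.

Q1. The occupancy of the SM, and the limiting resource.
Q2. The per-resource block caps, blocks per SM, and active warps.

Answer: occupancy 5/16, limited by shared memory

registers: 42 blocks
shared memory: 10 blocks
warps: 32 blocks
blocks: 32 blocks

Answer: 10 blocks, 20 active warps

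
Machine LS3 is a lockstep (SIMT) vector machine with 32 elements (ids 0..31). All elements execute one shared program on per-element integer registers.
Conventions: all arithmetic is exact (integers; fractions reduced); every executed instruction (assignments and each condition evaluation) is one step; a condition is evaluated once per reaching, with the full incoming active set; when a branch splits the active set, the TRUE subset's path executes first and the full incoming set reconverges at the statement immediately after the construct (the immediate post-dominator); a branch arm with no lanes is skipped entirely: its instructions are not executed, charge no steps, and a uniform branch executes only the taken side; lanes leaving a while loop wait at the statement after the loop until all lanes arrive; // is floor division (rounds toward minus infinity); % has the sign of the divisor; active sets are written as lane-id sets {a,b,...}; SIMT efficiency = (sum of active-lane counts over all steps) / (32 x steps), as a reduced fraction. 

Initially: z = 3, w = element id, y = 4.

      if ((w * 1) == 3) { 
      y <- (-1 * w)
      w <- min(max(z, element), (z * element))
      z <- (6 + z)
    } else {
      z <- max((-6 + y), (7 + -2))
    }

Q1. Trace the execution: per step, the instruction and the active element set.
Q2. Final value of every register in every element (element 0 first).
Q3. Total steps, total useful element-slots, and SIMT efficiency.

step 0: eval ((w * 1) == 3)          {0,1,2,3,4,5,6,7,8,9,10,11,12,13,14,15,16,17,18,19,20,21,22,23,24,25,26,27,28,29,30,31}
step 1: y <- (-1 * w)                {3}
step 2: w <- min(max(z, element), (z * element)) {3}
step 3: z <- (6 + z)                 {3}
step 4: z <- max((-6 + y), (7 + -2)) {0,1,2,4,5,6,7,8,9,10,11,12,13,14,15,16,17,18,19,20,21,22,23,24,25,26,27,28,29,30,31}

Answer: 5 steps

z: 5,5,5,9,5,5,5,5,5,5,5,5,5,5,5,5,5,5,5,5,5,5,5,5,5,5,5,5,5,5,5,5
w: 0,1,2,3,4,5,6,7,8,9,10,11,12,13,14,15,16,17,18,19,20,21,22,23,24,25,26,27,28,29,30,31
y: 4,4,4,-3,4,4,4,4,4,4,4,4,4,4,4,4,4,4,4,4,4,4,4,4,4,4,4,4,4,4,4,4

steps = 5; useful = 66; efficiency = 66/160 = 33/80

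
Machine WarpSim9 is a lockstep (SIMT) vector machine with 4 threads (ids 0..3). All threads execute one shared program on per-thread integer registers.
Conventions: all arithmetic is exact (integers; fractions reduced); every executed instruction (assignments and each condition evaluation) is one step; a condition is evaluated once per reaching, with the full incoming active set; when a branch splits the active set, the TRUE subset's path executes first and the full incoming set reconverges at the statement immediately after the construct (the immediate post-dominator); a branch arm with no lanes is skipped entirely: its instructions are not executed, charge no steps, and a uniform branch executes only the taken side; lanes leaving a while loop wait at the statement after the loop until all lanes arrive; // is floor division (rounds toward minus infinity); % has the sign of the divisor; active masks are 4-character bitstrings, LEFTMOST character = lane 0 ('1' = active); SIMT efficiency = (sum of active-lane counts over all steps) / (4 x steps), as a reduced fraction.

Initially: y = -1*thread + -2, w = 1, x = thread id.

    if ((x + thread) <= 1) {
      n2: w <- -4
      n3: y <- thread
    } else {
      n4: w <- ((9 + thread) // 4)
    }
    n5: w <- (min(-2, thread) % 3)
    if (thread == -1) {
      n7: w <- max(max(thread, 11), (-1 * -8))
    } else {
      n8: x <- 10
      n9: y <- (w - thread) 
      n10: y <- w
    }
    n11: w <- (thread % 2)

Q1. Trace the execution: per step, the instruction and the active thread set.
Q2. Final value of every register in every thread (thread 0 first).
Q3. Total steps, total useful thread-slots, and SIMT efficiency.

step 0: eval ((x + thread) <= 1)     1111
step 1: w <- -4                      1000
step 2: y <- thread                  1000
step 3: w <- ((9 + thread) // 4)     0111
step 4: w <- (min(-2, thread) % 3)   1111
step 5: eval (thread == -1)          1111
step 6: x <- 10                      1111
step 7: y <- (w - thread)            1111
step 8: y <- w                       1111
step 9: w <- (thread % 2)            1111

Answer: 10 steps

y: 1,1,1,1
w: 0,1,0,1
x: 10,10,10,10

steps = 10; useful = 33; efficiency = 33/40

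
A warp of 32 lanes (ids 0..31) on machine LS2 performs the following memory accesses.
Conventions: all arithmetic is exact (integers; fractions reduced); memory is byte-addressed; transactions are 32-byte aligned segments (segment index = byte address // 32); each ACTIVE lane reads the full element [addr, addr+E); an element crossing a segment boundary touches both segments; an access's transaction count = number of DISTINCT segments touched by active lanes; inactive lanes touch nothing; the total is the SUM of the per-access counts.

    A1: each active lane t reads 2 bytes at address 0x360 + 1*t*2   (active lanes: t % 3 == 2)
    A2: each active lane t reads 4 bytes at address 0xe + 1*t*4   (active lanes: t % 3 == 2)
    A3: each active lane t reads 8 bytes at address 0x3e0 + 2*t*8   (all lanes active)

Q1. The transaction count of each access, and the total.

A1: 2 transactions
A2: 5 transactions
A3: 16 transactions

Answer: 2,5,16; total 23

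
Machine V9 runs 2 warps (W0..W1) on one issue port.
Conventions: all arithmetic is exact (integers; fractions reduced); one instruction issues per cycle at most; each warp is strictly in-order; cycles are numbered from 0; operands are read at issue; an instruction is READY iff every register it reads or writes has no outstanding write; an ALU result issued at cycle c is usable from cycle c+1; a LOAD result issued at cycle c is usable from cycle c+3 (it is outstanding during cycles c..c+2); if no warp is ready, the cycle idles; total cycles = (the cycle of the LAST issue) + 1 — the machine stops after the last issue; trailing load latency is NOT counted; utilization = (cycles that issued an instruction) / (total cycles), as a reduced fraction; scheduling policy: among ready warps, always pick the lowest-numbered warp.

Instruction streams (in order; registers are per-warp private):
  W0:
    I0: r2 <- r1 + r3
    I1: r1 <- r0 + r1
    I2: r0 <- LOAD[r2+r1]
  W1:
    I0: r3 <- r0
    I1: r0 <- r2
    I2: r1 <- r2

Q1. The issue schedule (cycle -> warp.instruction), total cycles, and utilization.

cycle 0: W0.I0
cycle 1: W0.I1
cycle 2: W0.I2
cycle 3: W1.I0
cycle 4: W1.I1
cycle 5: W1.I2

Answer: 6 cycles, utilization 1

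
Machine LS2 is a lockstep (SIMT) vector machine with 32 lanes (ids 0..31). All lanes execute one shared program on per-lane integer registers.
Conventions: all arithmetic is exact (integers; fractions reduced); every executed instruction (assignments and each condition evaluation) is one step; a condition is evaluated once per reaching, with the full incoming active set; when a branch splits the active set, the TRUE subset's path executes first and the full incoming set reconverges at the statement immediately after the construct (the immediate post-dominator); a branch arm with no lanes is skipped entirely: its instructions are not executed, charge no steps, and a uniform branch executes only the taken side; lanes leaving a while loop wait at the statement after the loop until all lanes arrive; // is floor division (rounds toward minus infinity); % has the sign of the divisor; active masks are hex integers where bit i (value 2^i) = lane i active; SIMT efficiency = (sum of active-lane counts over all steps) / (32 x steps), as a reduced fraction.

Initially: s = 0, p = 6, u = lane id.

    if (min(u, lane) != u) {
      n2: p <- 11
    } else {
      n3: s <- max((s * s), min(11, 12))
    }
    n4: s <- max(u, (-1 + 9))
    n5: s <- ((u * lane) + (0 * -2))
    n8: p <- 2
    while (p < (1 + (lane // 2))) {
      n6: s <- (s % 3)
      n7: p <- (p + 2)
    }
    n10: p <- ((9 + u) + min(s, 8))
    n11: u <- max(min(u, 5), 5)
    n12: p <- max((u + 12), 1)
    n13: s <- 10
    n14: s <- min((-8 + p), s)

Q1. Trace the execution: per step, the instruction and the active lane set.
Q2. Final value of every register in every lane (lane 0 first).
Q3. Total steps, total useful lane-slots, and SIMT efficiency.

step 0: eval (min(u, lane) != u)     0xffffffff
step 1: s <- max((s * s), min(11, 12)) 0xffffffff
step 2: s <- max(u, (-1 + 9))        0xffffffff
step 3: s <- ((u * lane) + (0 * -2)) 0xffffffff
step 4: p <- 2                       0xffffffff
step 5: eval (p < (1 + (lane // 2))) 0xffffffff
step 6: s <- (s % 3)                 0xfffffff0
step 7: p <- (p + 2)                 0xfffffff0
step 8: eval (p < (1 + (lane // 2))) 0xfffffff0
step 9: s <- (s % 3)                 0xffffff00
step 10: p <- (p + 2)                 0xffffff00
step 11: eval (p < (1 + (lane // 2))) 0xffffff00
step 12: s <- (s % 3)                 0xfffff000
step 13: p <- (p + 2)                 0xfffff000
step 14: eval (p < (1 + (lane // 2))) 0xfffff000
step 15: s <- (s % 3)                 0xffff0000
step 16: p <- (p + 2)                 0xffff0000
step 17: eval (p < (1 + (lane // 2))) 0xffff0000
step 18: s <- (s % 3)                 0xfff00000
step 19: p <- (p + 2)                 0xfff00000
step 20: eval (p < (1 + (lane // 2))) 0xfff00000
step 21: s <- (s % 3)                 0xff000000
step 22: p <- (p + 2)                 0xff000000
step 23: eval (p < (1 + (lane // 2))) 0xff000000
step 24: s <- (s % 3)                 0xf0000000
step 25: p <- (p + 2)                 0xf0000000
step 26: eval (p < (1 + (lane // 2))) 0xf0000000
step 27: p <- ((9 + u) + min(s, 8))   0xffffffff
step 28: u <- max(min(u, 5), 5)       0xffffffff
step 29: p <- max((u + 12), 1)        0xffffffff
step 30: s <- 10                      0xffffffff
step 31: s <- min((-8 + p), s)        0xffffffff

Answer: 32 steps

s: 9,9,9,9,9,9,9,9,9,9,9,9,9,9,9,9,9,9,9,9,9,9,9,9,9,9,9,9,9,9,9,9
p: 17,17,17,17,17,17,17,17,17,17,17,17,17,17,17,17,17,17,17,17,17,17,17,17,17,17,17,17,17,17,17,17
u: 5,5,5,5,5,5,5,5,5,5,5,5,5,5,5,5,5,5,5,5,5,5,5,5,5,5,5,5,5,5,5,5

steps = 32; useful = 688; efficiency = 688/1024 = 43/64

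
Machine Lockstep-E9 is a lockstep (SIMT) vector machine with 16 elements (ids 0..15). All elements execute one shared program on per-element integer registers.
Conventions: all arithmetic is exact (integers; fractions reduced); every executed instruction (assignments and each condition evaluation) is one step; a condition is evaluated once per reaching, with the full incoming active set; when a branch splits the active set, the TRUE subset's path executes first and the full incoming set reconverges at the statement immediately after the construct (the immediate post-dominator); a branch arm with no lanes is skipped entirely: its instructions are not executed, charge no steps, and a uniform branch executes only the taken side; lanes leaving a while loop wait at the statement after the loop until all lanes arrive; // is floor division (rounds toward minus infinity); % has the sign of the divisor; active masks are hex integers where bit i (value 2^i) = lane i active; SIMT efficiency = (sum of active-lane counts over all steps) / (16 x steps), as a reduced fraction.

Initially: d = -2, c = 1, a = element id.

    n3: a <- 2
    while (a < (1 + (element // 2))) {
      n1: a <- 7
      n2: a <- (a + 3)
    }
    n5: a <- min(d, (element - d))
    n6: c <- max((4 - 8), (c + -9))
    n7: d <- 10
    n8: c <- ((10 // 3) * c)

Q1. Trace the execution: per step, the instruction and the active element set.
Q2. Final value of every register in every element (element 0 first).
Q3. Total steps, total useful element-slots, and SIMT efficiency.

step 0: a <- 2                       0xffff
step 1: eval (a < (1 + (element // 2))) 0xffff
step 2: a <- 7                       0xfff0
step 3: a <- (a + 3)                 0xfff0
step 4: eval (a < (1 + (element // 2))) 0xfff0
step 5: a <- min(d, (element - d))   0xffff
step 6: c <- max((4 - 8), (c + -9))  0xffff
step 7: d <- 10                      0xffff
step 8: c <- ((10 // 3) * c)         0xffff

Answer: 9 steps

d: 10,10,10,10,10,10,10,10,10,10,10,10,10,10,10,10
c: -12,-12,-12,-12,-12,-12,-12,-12,-12,-12,-12,-12,-12,-12,-12,-12
a: -2,-2,-2,-2,-2,-2,-2,-2,-2,-2,-2,-2,-2,-2,-2,-2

steps = 9; useful = 132; efficiency = 132/144 = 11/12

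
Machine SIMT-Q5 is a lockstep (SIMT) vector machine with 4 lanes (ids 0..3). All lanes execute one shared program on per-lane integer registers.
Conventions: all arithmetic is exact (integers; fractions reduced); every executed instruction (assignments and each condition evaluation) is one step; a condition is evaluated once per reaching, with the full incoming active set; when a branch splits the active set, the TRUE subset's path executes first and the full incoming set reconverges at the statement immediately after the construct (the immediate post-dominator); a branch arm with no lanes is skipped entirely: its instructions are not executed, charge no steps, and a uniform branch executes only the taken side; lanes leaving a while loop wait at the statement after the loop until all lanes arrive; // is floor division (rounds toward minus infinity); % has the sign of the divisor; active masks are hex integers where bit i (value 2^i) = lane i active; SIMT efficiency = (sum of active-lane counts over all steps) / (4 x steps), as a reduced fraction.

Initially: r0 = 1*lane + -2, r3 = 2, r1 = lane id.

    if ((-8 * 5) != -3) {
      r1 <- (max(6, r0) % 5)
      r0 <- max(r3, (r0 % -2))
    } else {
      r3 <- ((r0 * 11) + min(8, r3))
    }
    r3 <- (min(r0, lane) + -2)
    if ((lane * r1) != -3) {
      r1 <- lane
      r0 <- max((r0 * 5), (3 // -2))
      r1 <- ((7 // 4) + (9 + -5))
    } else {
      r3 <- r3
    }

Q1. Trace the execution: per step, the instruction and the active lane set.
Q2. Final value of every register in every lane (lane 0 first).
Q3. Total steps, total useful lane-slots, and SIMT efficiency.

step 0: eval ((-8 * 5) != -3)        0xf
step 1: r1 <- (max(6, r0) % 5)       0xf
step 2: r0 <- max(r3, (r0 % -2))     0xf
step 3: r3 <- (min(r0, lane) + -2)   0xf
step 4: eval ((lane * r1) != -3)     0xf
step 5: r1 <- lane                   0xf
step 6: r0 <- max((r0 * 5), (3 // -2)) 0xf
step 7: r1 <- ((7 // 4) + (9 + -5))  0xf

Answer: 8 steps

r0: 10,10,10,10
r3: -2,-1,0,0
r1: 5,5,5,5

steps = 8; useful = 32; efficiency = 32/32 = 1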